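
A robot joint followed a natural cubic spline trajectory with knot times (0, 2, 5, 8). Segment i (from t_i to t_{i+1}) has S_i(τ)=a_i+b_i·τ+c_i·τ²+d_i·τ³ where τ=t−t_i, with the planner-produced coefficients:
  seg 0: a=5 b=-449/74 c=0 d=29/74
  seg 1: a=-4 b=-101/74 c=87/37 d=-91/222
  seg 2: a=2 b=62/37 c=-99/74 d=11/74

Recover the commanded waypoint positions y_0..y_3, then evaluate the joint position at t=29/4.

y_0 = S_0(0) = a_0 = 5
y_1 = S_1(0) = a_1 = -4
y_2 = S_2(0) = a_2 = 2
y_3 = S_2(3) = -1
t_q=29/4 is in segment 2 (τ=9/4); S_2(τ)=3271/4736

y_0=5 y_1=-4 y_2=2 y_3=-1
S(29/4) = 3271/4736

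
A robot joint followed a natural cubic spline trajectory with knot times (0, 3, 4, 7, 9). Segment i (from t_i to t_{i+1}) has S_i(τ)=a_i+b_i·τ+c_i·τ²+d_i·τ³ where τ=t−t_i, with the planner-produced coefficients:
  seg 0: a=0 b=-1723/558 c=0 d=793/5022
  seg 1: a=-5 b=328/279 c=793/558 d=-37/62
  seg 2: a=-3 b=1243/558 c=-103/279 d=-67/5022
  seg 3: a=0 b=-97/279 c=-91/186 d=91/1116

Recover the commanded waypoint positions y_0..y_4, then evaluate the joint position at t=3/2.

y_0 = S_0(0) = a_0 = 0
y_1 = S_1(0) = a_1 = -5
y_2 = S_2(0) = a_2 = -3
y_3 = S_3(0) = a_3 = 0
y_4 = S_3(2) = -2
t_q=3/2 is in segment 0 (τ=3/2); S_0(τ)=-2033/496

y_0=0 y_1=-5 y_2=-3 y_3=0 y_4=-2
S(3/2) = -2033/496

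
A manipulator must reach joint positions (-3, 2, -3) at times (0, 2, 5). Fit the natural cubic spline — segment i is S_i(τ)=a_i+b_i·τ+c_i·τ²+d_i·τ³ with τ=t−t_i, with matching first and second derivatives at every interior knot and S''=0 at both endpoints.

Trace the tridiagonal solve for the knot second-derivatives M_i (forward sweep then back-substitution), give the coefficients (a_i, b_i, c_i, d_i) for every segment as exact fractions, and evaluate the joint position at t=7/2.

Δ: Δ0=5/2, Δ1=-5/3
row 1: diag=10, rhs=-25; c'=3/10, d'=-5/2
back: M1=-5/2
M: M0=0, M1=-5/2, M2=0
seg 0: a=-3, c=M0/2=0, d=(M1−M0)/(6·2)=-5/24, b=Δ0−h0·(2M0+M1)/6=10/3
seg 1: a=2, c=M1/2=-5/4, d=(M2−M1)/(6·3)=5/36, b=Δ1−h1·(2M1+M2)/6=5/6
t_q=7/2 → seg 1, τ=3/2; S=2+5/6·τ+-5/4·τ²+5/36·τ³=29/32

  seg 0: a=-3 b=10/3 c=0 d=-5/24
  seg 1: a=2 b=5/6 c=-5/4 d=5/36
S(7/2) = 29/32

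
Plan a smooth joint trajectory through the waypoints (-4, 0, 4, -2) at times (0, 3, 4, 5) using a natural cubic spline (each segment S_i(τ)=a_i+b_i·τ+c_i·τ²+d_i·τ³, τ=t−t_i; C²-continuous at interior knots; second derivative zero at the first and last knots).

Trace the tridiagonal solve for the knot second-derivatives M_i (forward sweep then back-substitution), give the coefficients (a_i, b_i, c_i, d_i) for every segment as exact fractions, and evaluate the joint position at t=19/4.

  seg 0: a=-4 b=-2/3 c=0 d=2/9
  seg 1: a=0 b=16/3 c=2 d=-10/3
  seg 2: a=4 b=-2/3 c=-8 d=8/3
S(19/4) = 1/8

Δ: Δ0=4/3, Δ1=4, Δ2=-6
row 1: diag=8, rhs=16; c'=1/8, d'=2
row 2: denom=4−1·1/8=31/8; d'=(-60−1·2)/(31/8)=-16
back: M2=-16
back: M1=2−1/8·-16=4
M: M0=0, M1=4, M2=-16, M3=0
seg 0: a=-4, c=M0/2=0, d=(M1−M0)/(6·3)=2/9, b=Δ0−h0·(2M0+M1)/6=-2/3
seg 1: a=0, c=M1/2=2, d=(M2−M1)/(6·1)=-10/3, b=Δ1−h1·(2M1+M2)/6=16/3
seg 2: a=4, c=M2/2=-8, d=(M3−M2)/(6·1)=8/3, b=Δ2−h2·(2M2+M3)/6=-2/3
t_q=19/4 → seg 2, τ=3/4; S=4+-2/3·τ+-8·τ²+8/3·τ³=1/8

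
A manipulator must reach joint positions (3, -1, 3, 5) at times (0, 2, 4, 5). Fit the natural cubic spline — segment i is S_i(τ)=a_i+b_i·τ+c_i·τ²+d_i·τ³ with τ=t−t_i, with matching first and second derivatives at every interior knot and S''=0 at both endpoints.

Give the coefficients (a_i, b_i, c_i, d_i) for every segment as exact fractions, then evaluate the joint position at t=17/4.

  seg 0: a=3 b=-34/11 c=0 d=3/11
  seg 1: a=-1 b=2/11 c=18/11 d=-4/11
  seg 2: a=3 b=26/11 c=-6/11 d=2/11
S(17/4) = 1253/352

Δ: Δ0=-2, Δ1=2, Δ2=2
row 1: diag=8, rhs=24; c'=1/4, d'=3
row 2: denom=6−2·1/4=11/2; d'=(0−2·3)/(11/2)=-12/11
back: M2=-12/11
back: M1=3−1/4·-12/11=36/11
M: M0=0, M1=36/11, M2=-12/11, M3=0
seg 0: a=3, c=M0/2=0, d=(M1−M0)/(6·2)=3/11, b=Δ0−h0·(2M0+M1)/6=-34/11
seg 1: a=-1, c=M1/2=18/11, d=(M2−M1)/(6·2)=-4/11, b=Δ1−h1·(2M1+M2)/6=2/11
seg 2: a=3, c=M2/2=-6/11, d=(M3−M2)/(6·1)=2/11, b=Δ2−h2·(2M2+M3)/6=26/11
t_q=17/4 → seg 2, τ=1/4; S=3+26/11·τ+-6/11·τ²+2/11·τ³=1253/352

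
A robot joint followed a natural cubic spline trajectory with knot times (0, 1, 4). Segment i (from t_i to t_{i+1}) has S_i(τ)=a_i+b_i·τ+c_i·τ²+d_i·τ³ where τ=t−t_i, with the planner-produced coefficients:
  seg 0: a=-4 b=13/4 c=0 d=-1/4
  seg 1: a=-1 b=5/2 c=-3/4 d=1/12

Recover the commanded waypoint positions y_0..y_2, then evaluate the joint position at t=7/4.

y_0 = S_0(0) = a_0 = -4
y_1 = S_1(0) = a_1 = -1
y_2 = S_1(3) = 2
t_q=7/4 is in segment 1 (τ=3/4); S_1(τ)=125/256

y_0=-4 y_1=-1 y_2=2
S(7/4) = 125/256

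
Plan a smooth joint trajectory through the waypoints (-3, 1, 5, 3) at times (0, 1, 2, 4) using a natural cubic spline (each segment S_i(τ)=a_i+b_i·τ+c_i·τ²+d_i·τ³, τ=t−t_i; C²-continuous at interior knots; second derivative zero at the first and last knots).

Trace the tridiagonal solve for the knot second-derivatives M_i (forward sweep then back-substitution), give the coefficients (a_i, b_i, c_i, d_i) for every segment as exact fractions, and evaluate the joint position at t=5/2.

Δ: Δ0=4, Δ1=4, Δ2=-1
row 1: diag=4, rhs=0; c'=1/4, d'=0
row 2: denom=6−1·1/4=23/4; d'=(-30−1·0)/(23/4)=-120/23
back: M2=-120/23
back: M1=0−1/4·-120/23=30/23
M: M0=0, M1=30/23, M2=-120/23, M3=0
seg 0: a=-3, c=M0/2=0, d=(M1−M0)/(6·1)=5/23, b=Δ0−h0·(2M0+M1)/6=87/23
seg 1: a=1, c=M1/2=15/23, d=(M2−M1)/(6·1)=-25/23, b=Δ1−h1·(2M1+M2)/6=102/23
seg 2: a=5, c=M2/2=-60/23, d=(M3−M2)/(6·2)=10/23, b=Δ2−h2·(2M2+M3)/6=57/23
t_q=5/2 → seg 2, τ=1/2; S=5+57/23·τ+-60/23·τ²+10/23·τ³=519/92

  seg 0: a=-3 b=87/23 c=0 d=5/23
  seg 1: a=1 b=102/23 c=15/23 d=-25/23
  seg 2: a=5 b=57/23 c=-60/23 d=10/23
S(5/2) = 519/92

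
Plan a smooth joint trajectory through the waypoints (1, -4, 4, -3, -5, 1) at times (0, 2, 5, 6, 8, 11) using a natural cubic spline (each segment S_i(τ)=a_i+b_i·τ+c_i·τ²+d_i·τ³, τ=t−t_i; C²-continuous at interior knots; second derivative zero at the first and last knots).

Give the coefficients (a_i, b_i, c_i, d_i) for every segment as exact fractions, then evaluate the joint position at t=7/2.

Δ: Δ0=-5/2, Δ1=8/3, Δ2=-7, Δ3=-1, Δ4=2
row 1: diag=10, rhs=31; c'=3/10, d'=31/10
row 2: denom=8−3·3/10=71/10; d'=(-58−3·31/10)/(71/10)=-673/71
row 3: denom=6−1·10/71=416/71; d'=(36−1·-673/71)/(416/71)=3229/416
row 4: denom=10−2·71/208=969/104; d'=(18−2·3229/416)/(969/104)=515/1938
back: M4=515/1938
back: M3=3229/416−71/208·515/1938=14867/1938
back: M2=-673/71−10/71·14867/1938=-10232/969
back: M1=31/10−3/10·-10232/969=4049/646
M: M0=0, M1=4049/646, M2=-10232/969, M3=14867/1938, M4=515/1938, M5=0
seg 0: a=1, c=M0/2=0, d=(M1−M0)/(6·2)=4049/7752, b=Δ0−h0·(2M0+M1)/6=-4447/969
seg 1: a=-4, c=M1/2=4049/1292, d=(M2−M1)/(6·3)=-32611/34884, b=Δ1−h1·(2M1+M2)/6=3253/1938
seg 2: a=4, c=M2/2=-5116/969, d=(M3−M2)/(6·1)=11777/3876, b=Δ2−h2·(2M2+M3)/6=-1085/228
seg 3: a=-3, c=M3/2=14867/3876, d=(M4−M3)/(6·2)=-598/969, b=Δ3−h3·(2M3+M4)/6=-4007/646
seg 4: a=-5, c=M4/2=515/3876, d=(M5−M4)/(6·3)=-515/34884, b=Δ4−h4·(2M4+M5)/6=3361/1938
t_q=7/2 → seg 1, τ=3/2; S=-4+3253/1938·τ+4049/1292·τ²+-32611/34884·τ³=24951/10336

  seg 0: a=1 b=-4447/969 c=0 d=4049/7752
  seg 1: a=-4 b=3253/1938 c=4049/1292 d=-32611/34884
  seg 2: a=4 b=-1085/228 c=-5116/969 d=11777/3876
  seg 3: a=-3 b=-4007/646 c=14867/3876 d=-598/969
  seg 4: a=-5 b=3361/1938 c=515/3876 d=-515/34884
S(7/2) = 24951/10336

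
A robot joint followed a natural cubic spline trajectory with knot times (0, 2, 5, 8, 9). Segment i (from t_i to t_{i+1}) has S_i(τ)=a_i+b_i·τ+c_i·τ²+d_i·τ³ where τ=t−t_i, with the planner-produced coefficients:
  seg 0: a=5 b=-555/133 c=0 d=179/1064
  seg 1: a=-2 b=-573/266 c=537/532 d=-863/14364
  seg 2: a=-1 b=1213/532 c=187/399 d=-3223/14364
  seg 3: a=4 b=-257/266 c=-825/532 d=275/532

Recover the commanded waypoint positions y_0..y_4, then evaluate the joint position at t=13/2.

y_0=5 y_1=-2 y_2=-1 y_3=4 y_4=2
S(13/2) = 11565/4256

y_0 = S_0(0) = a_0 = 5
y_1 = S_1(0) = a_1 = -2
y_2 = S_2(0) = a_2 = -1
y_3 = S_3(0) = a_3 = 4
y_4 = S_3(1) = 2
t_q=13/2 is in segment 2 (τ=3/2); S_2(τ)=11565/4256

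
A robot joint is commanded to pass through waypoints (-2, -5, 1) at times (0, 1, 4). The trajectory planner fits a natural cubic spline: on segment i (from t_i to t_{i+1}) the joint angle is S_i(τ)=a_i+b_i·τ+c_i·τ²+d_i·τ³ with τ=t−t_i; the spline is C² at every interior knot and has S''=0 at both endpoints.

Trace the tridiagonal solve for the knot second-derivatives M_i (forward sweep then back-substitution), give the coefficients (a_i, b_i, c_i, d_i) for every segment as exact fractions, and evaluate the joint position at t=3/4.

  seg 0: a=-2 b=-29/8 c=0 d=5/8
  seg 1: a=-5 b=-7/4 c=15/8 d=-5/24
S(3/4) = -2281/512

Δ: Δ0=-3, Δ1=2
row 1: diag=8, rhs=30; c'=3/8, d'=15/4
back: M1=15/4
M: M0=0, M1=15/4, M2=0
seg 0: a=-2, c=M0/2=0, d=(M1−M0)/(6·1)=5/8, b=Δ0−h0·(2M0+M1)/6=-29/8
seg 1: a=-5, c=M1/2=15/8, d=(M2−M1)/(6·3)=-5/24, b=Δ1−h1·(2M1+M2)/6=-7/4
t_q=3/4 → seg 0, τ=3/4; S=-2+-29/8·τ+0·τ²+5/8·τ³=-2281/512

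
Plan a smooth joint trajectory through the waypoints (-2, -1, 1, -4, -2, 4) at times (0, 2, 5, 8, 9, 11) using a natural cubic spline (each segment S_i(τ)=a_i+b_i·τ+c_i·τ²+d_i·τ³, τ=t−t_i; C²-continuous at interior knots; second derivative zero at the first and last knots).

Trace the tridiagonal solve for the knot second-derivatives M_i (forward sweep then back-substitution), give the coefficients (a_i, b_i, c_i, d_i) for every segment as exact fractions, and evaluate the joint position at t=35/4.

Δ: Δ0=1/2, Δ1=2/3, Δ2=-5/3, Δ3=2, Δ4=3
row 1: diag=10, rhs=1; c'=3/10, d'=1/10
row 2: denom=12−3·3/10=111/10; d'=(-14−3·1/10)/(111/10)=-143/111
row 3: denom=8−3·10/37=266/37; d'=(22−3·-143/111)/(266/37)=957/266
row 4: denom=6−1·37/266=1559/266; d'=(6−1·957/266)/(1559/266)=639/1559
back: M4=639/1559
back: M3=957/266−37/266·639/1559=5520/1559
back: M2=-143/111−10/37·5520/1559=-10501/4677
back: M1=1/10−3/10·-10501/4677=1206/1559
M: M0=0, M1=1206/1559, M2=-10501/4677, M3=5520/1559, M4=639/1559, M5=0
seg 0: a=-2, c=M0/2=0, d=(M1−M0)/(6·2)=201/3118, b=Δ0−h0·(2M0+M1)/6=755/3118
seg 1: a=-1, c=M1/2=603/1559, d=(M2−M1)/(6·3)=-14119/84186, b=Δ1−h1·(2M1+M2)/6=3167/3118
seg 2: a=1, c=M2/2=-10501/9354, d=(M3−M2)/(6·3)=27061/84186, b=Δ2−h2·(2M2+M3)/6=-1858/1559
seg 3: a=-4, c=M3/2=2760/1559, d=(M4−M3)/(6·1)=-1627/3118, b=Δ3−h3·(2M3+M4)/6=2343/3118
seg 4: a=-2, c=M4/2=639/3118, d=(M5−M4)/(6·2)=-213/6236, b=Δ4−h4·(2M4+M5)/6=4251/1559
t_q=35/4 → seg 3, τ=3/4; S=-4+2343/3118·τ+2760/1559·τ²+-1627/3118·τ³=-530953/199552

  seg 0: a=-2 b=755/3118 c=0 d=201/3118
  seg 1: a=-1 b=3167/3118 c=603/1559 d=-14119/84186
  seg 2: a=1 b=-1858/1559 c=-10501/9354 d=27061/84186
  seg 3: a=-4 b=2343/3118 c=2760/1559 d=-1627/3118
  seg 4: a=-2 b=4251/1559 c=639/3118 d=-213/6236
S(35/4) = -530953/199552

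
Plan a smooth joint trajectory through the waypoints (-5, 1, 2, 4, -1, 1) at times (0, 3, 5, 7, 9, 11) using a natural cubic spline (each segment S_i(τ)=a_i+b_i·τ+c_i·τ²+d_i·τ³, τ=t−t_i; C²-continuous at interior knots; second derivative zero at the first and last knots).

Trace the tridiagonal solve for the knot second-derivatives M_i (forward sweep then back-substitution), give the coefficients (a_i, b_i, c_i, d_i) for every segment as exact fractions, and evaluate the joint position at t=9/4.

Δ: Δ0=2, Δ1=1/2, Δ2=1, Δ3=-5/2, Δ4=1
row 1: diag=10, rhs=-9; c'=1/5, d'=-9/10
row 2: denom=8−2·1/5=38/5; d'=(3−2·-9/10)/(38/5)=12/19
row 3: denom=8−2·5/19=142/19; d'=(-21−2·12/19)/(142/19)=-423/142
row 4: denom=8−2·19/71=530/71; d'=(21−2·-423/142)/(530/71)=957/265
back: M4=957/265
back: M3=-423/142−19/71·957/265=-2091/530
back: M2=12/19−5/19·-2091/530=177/106
back: M1=-9/10−1/5·177/106=-327/265
M: M0=0, M1=-327/265, M2=177/106, M3=-2091/530, M4=957/265, M5=0
seg 0: a=-5, c=M0/2=0, d=(M1−M0)/(6·3)=-109/1590, b=Δ0−h0·(2M0+M1)/6=1387/530
seg 1: a=1, c=M1/2=-327/530, d=(M2−M1)/(6·2)=513/2120, b=Δ1−h1·(2M1+M2)/6=203/265
seg 2: a=2, c=M2/2=177/212, d=(M3−M2)/(6·2)=-124/265, b=Δ2−h2·(2M2+M3)/6=637/530
seg 3: a=4, c=M3/2=-2091/1060, d=(M4−M3)/(6·2)=267/424, b=Δ3−h3·(2M3+M4)/6=-569/530
seg 4: a=-1, c=M4/2=957/530, d=(M5−M4)/(6·2)=-319/1060, b=Δ4−h4·(2M4+M5)/6=-373/265
t_q=9/4 → seg 0, τ=9/4; S=-5+1387/530·τ+0·τ²+-109/1590·τ³=3641/33920

  seg 0: a=-5 b=1387/530 c=0 d=-109/1590
  seg 1: a=1 b=203/265 c=-327/530 d=513/2120
  seg 2: a=2 b=637/530 c=177/212 d=-124/265
  seg 3: a=4 b=-569/530 c=-2091/1060 d=267/424
  seg 4: a=-1 b=-373/265 c=957/530 d=-319/1060
S(9/4) = 3641/33920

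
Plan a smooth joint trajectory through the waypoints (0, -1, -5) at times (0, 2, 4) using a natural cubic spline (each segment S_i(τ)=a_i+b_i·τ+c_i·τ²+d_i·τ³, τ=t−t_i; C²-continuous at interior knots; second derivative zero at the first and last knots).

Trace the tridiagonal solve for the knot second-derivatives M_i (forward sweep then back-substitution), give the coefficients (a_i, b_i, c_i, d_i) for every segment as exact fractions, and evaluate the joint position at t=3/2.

Δ: Δ0=-1/2, Δ1=-2
row 1: diag=8, rhs=-9; c'=1/4, d'=-9/8
back: M1=-9/8
M: M0=0, M1=-9/8, M2=0
seg 0: a=0, c=M0/2=0, d=(M1−M0)/(6·2)=-3/32, b=Δ0−h0·(2M0+M1)/6=-1/8
seg 1: a=-1, c=M1/2=-9/16, d=(M2−M1)/(6·2)=3/32, b=Δ1−h1·(2M1+M2)/6=-5/4
t_q=3/2 → seg 0, τ=3/2; S=0+-1/8·τ+0·τ²+-3/32·τ³=-129/256

  seg 0: a=0 b=-1/8 c=0 d=-3/32
  seg 1: a=-1 b=-5/4 c=-9/16 d=3/32
S(3/2) = -129/256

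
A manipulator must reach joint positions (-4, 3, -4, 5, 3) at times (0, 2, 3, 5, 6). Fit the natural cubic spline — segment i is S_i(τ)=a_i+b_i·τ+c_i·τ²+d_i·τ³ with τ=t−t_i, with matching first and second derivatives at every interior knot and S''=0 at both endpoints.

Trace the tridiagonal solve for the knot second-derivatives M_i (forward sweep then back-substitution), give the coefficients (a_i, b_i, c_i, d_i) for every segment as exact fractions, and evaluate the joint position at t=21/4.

  seg 0: a=-4 b=1487/186 c=0 d=-209/186
  seg 1: a=3 b=-1021/186 c=-209/31 d=973/186
  seg 2: a=-4 b=-305/93 c=555/62 d=-1883/744
  seg 3: a=5 b=401/186 c=-773/124 d=773/372
S(21/4) = 41123/7936

Δ: Δ0=7/2, Δ1=-7, Δ2=9/2, Δ3=-2
row 1: diag=6, rhs=-63; c'=1/6, d'=-21/2
row 2: denom=6−1·1/6=35/6; d'=(69−1·-21/2)/(35/6)=477/35
row 3: denom=6−2·12/35=186/35; d'=(-39−2·477/35)/(186/35)=-773/62
back: M3=-773/62
back: M2=477/35−12/35·-773/62=555/31
back: M1=-21/2−1/6·555/31=-418/31
M: M0=0, M1=-418/31, M2=555/31, M3=-773/62, M4=0
seg 0: a=-4, c=M0/2=0, d=(M1−M0)/(6·2)=-209/186, b=Δ0−h0·(2M0+M1)/6=1487/186
seg 1: a=3, c=M1/2=-209/31, d=(M2−M1)/(6·1)=973/186, b=Δ1−h1·(2M1+M2)/6=-1021/186
seg 2: a=-4, c=M2/2=555/62, d=(M3−M2)/(6·2)=-1883/744, b=Δ2−h2·(2M2+M3)/6=-305/93
seg 3: a=5, c=M3/2=-773/124, d=(M4−M3)/(6·1)=773/372, b=Δ3−h3·(2M3+M4)/6=401/186
t_q=21/4 → seg 3, τ=1/4; S=5+401/186·τ+-773/124·τ²+773/372·τ³=41123/7936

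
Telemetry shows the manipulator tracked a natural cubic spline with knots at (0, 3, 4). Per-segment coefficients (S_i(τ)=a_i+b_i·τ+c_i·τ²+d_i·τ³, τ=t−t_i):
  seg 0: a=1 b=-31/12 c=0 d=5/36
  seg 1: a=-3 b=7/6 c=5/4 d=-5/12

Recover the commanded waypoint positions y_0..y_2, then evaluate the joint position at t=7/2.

y_0 = S_0(0) = a_0 = 1
y_1 = S_1(0) = a_1 = -3
y_2 = S_1(1) = -1
t_q=7/2 is in segment 1 (τ=1/2); S_1(τ)=-69/32

y_0=1 y_1=-3 y_2=-1
S(7/2) = -69/32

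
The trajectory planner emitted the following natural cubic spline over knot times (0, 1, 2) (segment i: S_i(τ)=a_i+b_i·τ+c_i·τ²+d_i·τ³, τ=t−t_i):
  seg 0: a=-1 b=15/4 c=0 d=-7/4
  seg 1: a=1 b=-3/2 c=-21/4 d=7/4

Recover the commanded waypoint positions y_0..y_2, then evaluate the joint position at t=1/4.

y_0=-1 y_1=1 y_2=-4
S(1/4) = -23/256

y_0 = S_0(0) = a_0 = -1
y_1 = S_1(0) = a_1 = 1
y_2 = S_1(1) = -4
t_q=1/4 is in segment 0 (τ=1/4); S_0(τ)=-23/256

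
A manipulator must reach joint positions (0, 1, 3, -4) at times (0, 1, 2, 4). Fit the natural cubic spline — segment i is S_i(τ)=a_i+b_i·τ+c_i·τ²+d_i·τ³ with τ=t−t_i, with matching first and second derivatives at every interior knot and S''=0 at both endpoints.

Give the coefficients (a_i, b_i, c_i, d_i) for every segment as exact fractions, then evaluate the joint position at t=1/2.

Δ: Δ0=1, Δ1=2, Δ2=-7/2
row 1: diag=4, rhs=6; c'=1/4, d'=3/2
row 2: denom=6−1·1/4=23/4; d'=(-33−1·3/2)/(23/4)=-6
back: M2=-6
back: M1=3/2−1/4·-6=3
M: M0=0, M1=3, M2=-6, M3=0
seg 0: a=0, c=M0/2=0, d=(M1−M0)/(6·1)=1/2, b=Δ0−h0·(2M0+M1)/6=1/2
seg 1: a=1, c=M1/2=3/2, d=(M2−M1)/(6·1)=-3/2, b=Δ1−h1·(2M1+M2)/6=2
seg 2: a=3, c=M2/2=-3, d=(M3−M2)/(6·2)=1/2, b=Δ2−h2·(2M2+M3)/6=1/2
t_q=1/2 → seg 0, τ=1/2; S=0+1/2·τ+0·τ²+1/2·τ³=5/16

  seg 0: a=0 b=1/2 c=0 d=1/2
  seg 1: a=1 b=2 c=3/2 d=-3/2
  seg 2: a=3 b=1/2 c=-3 d=1/2
S(1/2) = 5/16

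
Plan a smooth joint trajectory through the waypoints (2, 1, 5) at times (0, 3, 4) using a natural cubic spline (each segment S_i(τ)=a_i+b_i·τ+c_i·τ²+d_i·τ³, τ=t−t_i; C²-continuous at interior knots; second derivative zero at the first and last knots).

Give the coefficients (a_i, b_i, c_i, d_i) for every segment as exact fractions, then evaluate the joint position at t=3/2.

  seg 0: a=2 b=-47/24 c=0 d=13/72
  seg 1: a=1 b=35/12 c=13/8 d=-13/24
S(3/2) = -21/64

Δ: Δ0=-1/3, Δ1=4
row 1: diag=8, rhs=26; c'=1/8, d'=13/4
back: M1=13/4
M: M0=0, M1=13/4, M2=0
seg 0: a=2, c=M0/2=0, d=(M1−M0)/(6·3)=13/72, b=Δ0−h0·(2M0+M1)/6=-47/24
seg 1: a=1, c=M1/2=13/8, d=(M2−M1)/(6·1)=-13/24, b=Δ1−h1·(2M1+M2)/6=35/12
t_q=3/2 → seg 0, τ=3/2; S=2+-47/24·τ+0·τ²+13/72·τ³=-21/64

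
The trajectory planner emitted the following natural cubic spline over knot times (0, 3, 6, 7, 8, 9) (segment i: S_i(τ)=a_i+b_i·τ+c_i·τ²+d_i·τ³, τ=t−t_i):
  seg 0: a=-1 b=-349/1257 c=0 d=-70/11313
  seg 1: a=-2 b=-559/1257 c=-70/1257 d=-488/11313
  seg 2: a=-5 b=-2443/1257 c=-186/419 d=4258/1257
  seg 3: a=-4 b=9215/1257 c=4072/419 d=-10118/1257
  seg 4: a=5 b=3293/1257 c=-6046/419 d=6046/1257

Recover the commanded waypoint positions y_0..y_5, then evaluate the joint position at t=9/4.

y_0 = S_0(0) = a_0 = -1
y_1 = S_1(0) = a_1 = -2
y_2 = S_2(0) = a_2 = -5
y_3 = S_3(0) = a_3 = -4
y_4 = S_4(0) = a_4 = 5
y_5 = S_4(1) = -2
t_q=9/4 is in segment 0 (τ=9/4); S_0(τ)=-22729/13408

y_0=-1 y_1=-2 y_2=-5 y_3=-4 y_4=5 y_5=-2
S(9/4) = -22729/13408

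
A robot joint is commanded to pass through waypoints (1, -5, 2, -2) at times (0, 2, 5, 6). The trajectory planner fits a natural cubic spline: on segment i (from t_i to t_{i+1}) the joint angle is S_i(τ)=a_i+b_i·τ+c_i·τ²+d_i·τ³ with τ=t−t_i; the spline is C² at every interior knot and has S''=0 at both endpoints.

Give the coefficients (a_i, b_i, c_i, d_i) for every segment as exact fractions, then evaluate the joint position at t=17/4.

Δ: Δ0=-3, Δ1=7/3, Δ2=-4
row 1: diag=10, rhs=32; c'=3/10, d'=16/5
row 2: denom=8−3·3/10=71/10; d'=(-38−3·16/5)/(71/10)=-476/71
back: M2=-476/71
back: M1=16/5−3/10·-476/71=370/71
M: M0=0, M1=370/71, M2=-476/71, M3=0
seg 0: a=1, c=M0/2=0, d=(M1−M0)/(6·2)=185/426, b=Δ0−h0·(2M0+M1)/6=-1009/213
seg 1: a=-5, c=M1/2=185/71, d=(M2−M1)/(6·3)=-47/71, b=Δ1−h1·(2M1+M2)/6=101/213
seg 2: a=2, c=M2/2=-238/71, d=(M3−M2)/(6·1)=238/213, b=Δ2−h2·(2M2+M3)/6=-376/213
t_q=17/4 → seg 1, τ=9/4; S=-5+101/213·τ+185/71·τ²+-47/71·τ³=7805/4544

  seg 0: a=1 b=-1009/213 c=0 d=185/426
  seg 1: a=-5 b=101/213 c=185/71 d=-47/71
  seg 2: a=2 b=-376/213 c=-238/71 d=238/213
S(17/4) = 7805/4544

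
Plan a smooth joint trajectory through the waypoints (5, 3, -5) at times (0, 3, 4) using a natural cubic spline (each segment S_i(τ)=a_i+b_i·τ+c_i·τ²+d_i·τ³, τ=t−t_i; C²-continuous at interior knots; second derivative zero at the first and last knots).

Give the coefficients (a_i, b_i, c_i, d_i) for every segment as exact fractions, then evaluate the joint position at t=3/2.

Δ: Δ0=-2/3, Δ1=-8
row 1: diag=8, rhs=-44; c'=1/8, d'=-11/2
back: M1=-11/2
M: M0=0, M1=-11/2, M2=0
seg 0: a=5, c=M0/2=0, d=(M1−M0)/(6·3)=-11/36, b=Δ0−h0·(2M0+M1)/6=25/12
seg 1: a=3, c=M1/2=-11/4, d=(M2−M1)/(6·1)=11/12, b=Δ1−h1·(2M1+M2)/6=-37/6
t_q=3/2 → seg 0, τ=3/2; S=5+25/12·τ+0·τ²+-11/36·τ³=227/32

  seg 0: a=5 b=25/12 c=0 d=-11/36
  seg 1: a=3 b=-37/6 c=-11/4 d=11/12
S(3/2) = 227/32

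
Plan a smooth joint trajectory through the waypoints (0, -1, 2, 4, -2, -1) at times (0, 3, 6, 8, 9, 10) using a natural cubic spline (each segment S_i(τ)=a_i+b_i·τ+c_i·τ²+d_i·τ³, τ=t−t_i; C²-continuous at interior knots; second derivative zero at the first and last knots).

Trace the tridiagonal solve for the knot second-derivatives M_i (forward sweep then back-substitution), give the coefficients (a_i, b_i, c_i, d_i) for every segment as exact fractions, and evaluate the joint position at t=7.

Δ: Δ0=-1/3, Δ1=1, Δ2=1, Δ3=-6, Δ4=1
row 1: diag=12, rhs=8; c'=1/4, d'=2/3
row 2: denom=10−3·1/4=37/4; d'=(0−3·2/3)/(37/4)=-8/37
row 3: denom=6−2·8/37=206/37; d'=(-42−2·-8/37)/(206/37)=-769/103
row 4: denom=4−1·37/206=787/206; d'=(42−1·-769/103)/(787/206)=10190/787
back: M4=10190/787
back: M3=-769/103−37/206·10190/787=-7706/787
back: M2=-8/37−8/37·-7706/787=1496/787
back: M1=2/3−1/4·1496/787=452/2361
M: M0=0, M1=452/2361, M2=1496/787, M3=-7706/787, M4=10190/787, M5=0
seg 0: a=0, c=M0/2=0, d=(M1−M0)/(6·3)=226/21249, b=Δ0−h0·(2M0+M1)/6=-1013/2361
seg 1: a=-1, c=M1/2=226/2361, d=(M2−M1)/(6·3)=2018/21249, b=Δ1−h1·(2M1+M2)/6=-335/2361
seg 2: a=2, c=M2/2=748/787, d=(M3−M2)/(6·2)=-4601/4722, b=Δ2−h2·(2M2+M3)/6=7075/2361
seg 3: a=4, c=M3/2=-3853/787, d=(M4−M3)/(6·1)=8948/2361, b=Δ3−h3·(2M3+M4)/6=-11555/2361
seg 4: a=-2, c=M4/2=5095/787, d=(M5−M4)/(6·1)=-5095/2361, b=Δ4−h4·(2M4+M5)/6=-7829/2361
t_q=7 → seg 2, τ=1; S=2+7075/2361·τ+748/787·τ²+-4601/4722·τ³=7827/1574

  seg 0: a=0 b=-1013/2361 c=0 d=226/21249
  seg 1: a=-1 b=-335/2361 c=226/2361 d=2018/21249
  seg 2: a=2 b=7075/2361 c=748/787 d=-4601/4722
  seg 3: a=4 b=-11555/2361 c=-3853/787 d=8948/2361
  seg 4: a=-2 b=-7829/2361 c=5095/787 d=-5095/2361
S(7) = 7827/1574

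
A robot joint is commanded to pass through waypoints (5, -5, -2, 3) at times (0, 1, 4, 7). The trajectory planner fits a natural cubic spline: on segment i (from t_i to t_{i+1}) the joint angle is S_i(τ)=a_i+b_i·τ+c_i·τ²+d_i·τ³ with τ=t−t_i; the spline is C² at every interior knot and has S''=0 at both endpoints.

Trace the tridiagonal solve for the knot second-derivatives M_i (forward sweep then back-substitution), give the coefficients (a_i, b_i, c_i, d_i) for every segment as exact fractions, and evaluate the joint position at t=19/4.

Δ: Δ0=-10, Δ1=1, Δ2=5/3
row 1: diag=8, rhs=66; c'=3/8, d'=33/4
row 2: denom=12−3·3/8=87/8; d'=(4−3·33/4)/(87/8)=-166/87
back: M2=-166/87
back: M1=33/4−3/8·-166/87=260/29
M: M0=0, M1=260/29, M2=-166/87, M3=0
seg 0: a=5, c=M0/2=0, d=(M1−M0)/(6·1)=130/87, b=Δ0−h0·(2M0+M1)/6=-1000/87
seg 1: a=-5, c=M1/2=130/29, d=(M2−M1)/(6·3)=-473/783, b=Δ1−h1·(2M1+M2)/6=-610/87
seg 2: a=-2, c=M2/2=-83/87, d=(M3−M2)/(6·3)=83/783, b=Δ2−h2·(2M2+M3)/6=311/87
t_q=19/4 → seg 2, τ=3/4; S=-2+311/87·τ+-83/87·τ²+83/783·τ³=351/1856

  seg 0: a=5 b=-1000/87 c=0 d=130/87
  seg 1: a=-5 b=-610/87 c=130/29 d=-473/783
  seg 2: a=-2 b=311/87 c=-83/87 d=83/783
S(19/4) = 351/1856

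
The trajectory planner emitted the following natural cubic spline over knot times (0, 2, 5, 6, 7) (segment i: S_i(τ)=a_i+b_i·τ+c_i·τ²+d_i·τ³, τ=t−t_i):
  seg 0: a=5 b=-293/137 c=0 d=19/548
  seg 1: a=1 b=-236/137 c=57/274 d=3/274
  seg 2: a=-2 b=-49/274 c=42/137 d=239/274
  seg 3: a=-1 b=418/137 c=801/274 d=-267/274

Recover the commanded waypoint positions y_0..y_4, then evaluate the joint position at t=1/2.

y_0=5 y_1=1 y_2=-2 y_3=-1 y_4=4
S(1/2) = 17251/4384

y_0 = S_0(0) = a_0 = 5
y_1 = S_1(0) = a_1 = 1
y_2 = S_2(0) = a_2 = -2
y_3 = S_3(0) = a_3 = -1
y_4 = S_3(1) = 4
t_q=1/2 is in segment 0 (τ=1/2); S_0(τ)=17251/4384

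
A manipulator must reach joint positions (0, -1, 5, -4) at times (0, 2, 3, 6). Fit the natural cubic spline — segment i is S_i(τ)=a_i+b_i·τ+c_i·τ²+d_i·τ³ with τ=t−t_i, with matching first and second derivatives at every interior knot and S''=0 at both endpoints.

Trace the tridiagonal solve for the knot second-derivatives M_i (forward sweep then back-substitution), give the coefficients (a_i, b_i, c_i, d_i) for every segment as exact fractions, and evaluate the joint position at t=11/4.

Δ: Δ0=-1/2, Δ1=6, Δ2=-3
row 1: diag=6, rhs=39; c'=1/6, d'=13/2
row 2: denom=8−1·1/6=47/6; d'=(-54−1·13/2)/(47/6)=-363/47
back: M2=-363/47
back: M1=13/2−1/6·-363/47=366/47
M: M0=0, M1=366/47, M2=-363/47, M3=0
seg 0: a=0, c=M0/2=0, d=(M1−M0)/(6·2)=61/94, b=Δ0−h0·(2M0+M1)/6=-291/94
seg 1: a=-1, c=M1/2=183/47, d=(M2−M1)/(6·1)=-243/94, b=Δ1−h1·(2M1+M2)/6=441/94
seg 2: a=5, c=M2/2=-363/94, d=(M3−M2)/(6·3)=121/282, b=Δ2−h2·(2M2+M3)/6=222/47
t_q=11/4 → seg 1, τ=3/4; S=-1+441/94·τ+183/47·τ²+-243/94·τ³=21767/6016

  seg 0: a=0 b=-291/94 c=0 d=61/94
  seg 1: a=-1 b=441/94 c=183/47 d=-243/94
  seg 2: a=5 b=222/47 c=-363/94 d=121/282
S(11/4) = 21767/6016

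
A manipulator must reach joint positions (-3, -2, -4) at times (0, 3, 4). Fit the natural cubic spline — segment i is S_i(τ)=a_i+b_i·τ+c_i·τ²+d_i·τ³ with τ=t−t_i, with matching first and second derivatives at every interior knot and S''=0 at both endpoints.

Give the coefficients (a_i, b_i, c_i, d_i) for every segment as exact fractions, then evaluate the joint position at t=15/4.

  seg 0: a=-3 b=29/24 c=0 d=-7/72
  seg 1: a=-2 b=-17/12 c=-7/8 d=7/24
S(15/4) = -1757/512

Δ: Δ0=1/3, Δ1=-2
row 1: diag=8, rhs=-14; c'=1/8, d'=-7/4
back: M1=-7/4
M: M0=0, M1=-7/4, M2=0
seg 0: a=-3, c=M0/2=0, d=(M1−M0)/(6·3)=-7/72, b=Δ0−h0·(2M0+M1)/6=29/24
seg 1: a=-2, c=M1/2=-7/8, d=(M2−M1)/(6·1)=7/24, b=Δ1−h1·(2M1+M2)/6=-17/12
t_q=15/4 → seg 1, τ=3/4; S=-2+-17/12·τ+-7/8·τ²+7/24·τ³=-1757/512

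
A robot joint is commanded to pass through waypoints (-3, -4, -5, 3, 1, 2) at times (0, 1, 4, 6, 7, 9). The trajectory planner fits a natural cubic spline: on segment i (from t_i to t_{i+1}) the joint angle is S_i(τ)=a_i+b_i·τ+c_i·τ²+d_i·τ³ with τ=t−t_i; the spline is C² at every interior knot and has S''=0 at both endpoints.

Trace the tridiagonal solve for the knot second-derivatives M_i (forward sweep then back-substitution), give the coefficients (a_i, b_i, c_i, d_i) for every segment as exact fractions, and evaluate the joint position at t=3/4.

  seg 0: a=-3 b=-5473/6879 c=0 d=-1406/6879
  seg 1: a=-4 b=-9691/6879 c=-1406/2293 d=2228/6879
  seg 2: a=-5 b=25157/6879 c=5278/2293 d=-29309/27516
  seg 3: a=3 b=566/6879 c=-18753/4586 d=27611/13758
  seg 4: a=1 b=-28553/13758 c=4429/2293 d=-4429/13758
S(3/4) = -270239/73376

Δ: Δ0=-1, Δ1=-1/3, Δ2=4, Δ3=-2, Δ4=1/2
row 1: diag=8, rhs=4; c'=3/8, d'=1/2
row 2: denom=10−3·3/8=71/8; d'=(26−3·1/2)/(71/8)=196/71
row 3: denom=6−2·16/71=394/71; d'=(-36−2·196/71)/(394/71)=-1474/197
row 4: denom=6−1·71/394=2293/394; d'=(15−1·-1474/197)/(2293/394)=8858/2293
back: M4=8858/2293
back: M3=-1474/197−71/394·8858/2293=-18753/2293
back: M2=196/71−16/71·-18753/2293=10556/2293
back: M1=1/2−3/8·10556/2293=-2812/2293
M: M0=0, M1=-2812/2293, M2=10556/2293, M3=-18753/2293, M4=8858/2293, M5=0
seg 0: a=-3, c=M0/2=0, d=(M1−M0)/(6·1)=-1406/6879, b=Δ0−h0·(2M0+M1)/6=-5473/6879
seg 1: a=-4, c=M1/2=-1406/2293, d=(M2−M1)/(6·3)=2228/6879, b=Δ1−h1·(2M1+M2)/6=-9691/6879
seg 2: a=-5, c=M2/2=5278/2293, d=(M3−M2)/(6·2)=-29309/27516, b=Δ2−h2·(2M2+M3)/6=25157/6879
seg 3: a=3, c=M3/2=-18753/4586, d=(M4−M3)/(6·1)=27611/13758, b=Δ3−h3·(2M3+M4)/6=566/6879
seg 4: a=1, c=M4/2=4429/2293, d=(M5−M4)/(6·2)=-4429/13758, b=Δ4−h4·(2M4+M5)/6=-28553/13758
t_q=3/4 → seg 0, τ=3/4; S=-3+-5473/6879·τ+0·τ²+-1406/6879·τ³=-270239/73376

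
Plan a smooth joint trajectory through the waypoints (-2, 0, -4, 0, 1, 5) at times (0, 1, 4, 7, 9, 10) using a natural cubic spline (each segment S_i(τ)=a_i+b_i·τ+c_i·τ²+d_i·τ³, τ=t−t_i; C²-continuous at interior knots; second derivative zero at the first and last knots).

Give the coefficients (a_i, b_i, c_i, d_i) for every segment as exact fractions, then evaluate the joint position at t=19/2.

Δ: Δ0=2, Δ1=-4/3, Δ2=4/3, Δ3=1/2, Δ4=4
row 1: diag=8, rhs=-20; c'=3/8, d'=-5/2
row 2: denom=12−3·3/8=87/8; d'=(16−3·-5/2)/(87/8)=188/87
row 3: denom=10−3·8/29=266/29; d'=(-5−3·188/87)/(266/29)=-333/266
row 4: denom=6−2·29/133=740/133; d'=(21−2·-333/266)/(740/133)=1563/370
back: M4=1563/370
back: M3=-333/266−29/133·1563/370=-402/185
back: M2=188/87−8/29·-402/185=1532/555
back: M1=-5/2−3/8·1532/555=-654/185
M: M0=0, M1=-654/185, M2=1532/555, M3=-402/185, M4=1563/370, M5=0
seg 0: a=-2, c=M0/2=0, d=(M1−M0)/(6·1)=-109/185, b=Δ0−h0·(2M0+M1)/6=479/185
seg 1: a=0, c=M1/2=-327/185, d=(M2−M1)/(6·3)=1747/4995, b=Δ1−h1·(2M1+M2)/6=152/185
seg 2: a=-4, c=M2/2=766/555, d=(M3−M2)/(6·3)=-37/135, b=Δ2−h2·(2M2+M3)/6=-63/185
seg 3: a=0, c=M3/2=-201/185, d=(M4−M3)/(6·2)=789/1480, b=Δ3−h3·(2M3+M4)/6=20/37
seg 4: a=1, c=M4/2=1563/740, d=(M5−M4)/(6·1)=-521/740, b=Δ4−h4·(2M4+M5)/6=959/370
t_q=19/2 → seg 4, τ=1/2; S=1+959/370·τ+1563/740·τ²+-521/740·τ³=16197/5920

  seg 0: a=-2 b=479/185 c=0 d=-109/185
  seg 1: a=0 b=152/185 c=-327/185 d=1747/4995
  seg 2: a=-4 b=-63/185 c=766/555 d=-37/135
  seg 3: a=0 b=20/37 c=-201/185 d=789/1480
  seg 4: a=1 b=959/370 c=1563/740 d=-521/740
S(19/2) = 16197/5920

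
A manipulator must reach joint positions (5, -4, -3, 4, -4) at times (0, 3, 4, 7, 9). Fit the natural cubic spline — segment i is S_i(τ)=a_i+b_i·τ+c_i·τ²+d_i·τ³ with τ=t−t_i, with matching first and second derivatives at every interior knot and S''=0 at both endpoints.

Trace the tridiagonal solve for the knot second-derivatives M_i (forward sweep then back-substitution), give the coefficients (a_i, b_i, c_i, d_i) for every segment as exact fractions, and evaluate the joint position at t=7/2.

Δ: Δ0=-3, Δ1=1, Δ2=7/3, Δ3=-4
row 1: diag=8, rhs=24; c'=1/8, d'=3
row 2: denom=8−1·1/8=63/8; d'=(8−1·3)/(63/8)=40/63
row 3: denom=10−3·8/21=62/7; d'=(-38−3·40/63)/(62/7)=-419/93
back: M3=-419/93
back: M2=40/63−8/21·-419/93=656/279
back: M1=3−1/8·656/279=755/279
M: M0=0, M1=755/279, M2=656/279, M3=-419/93, M4=0
seg 0: a=5, c=M0/2=0, d=(M1−M0)/(6·3)=755/5022, b=Δ0−h0·(2M0+M1)/6=-2429/558
seg 1: a=-4, c=M1/2=755/558, d=(M2−M1)/(6·1)=-11/186, b=Δ1−h1·(2M1+M2)/6=-82/279
seg 2: a=-3, c=M2/2=328/279, d=(M3−M2)/(6·3)=-1913/5022, b=Δ2−h2·(2M2+M3)/6=1247/558
seg 3: a=4, c=M3/2=-419/186, d=(M4−M3)/(6·2)=419/1116, b=Δ3−h3·(2M3+M4)/6=-278/279
t_q=7/2 → seg 1, τ=1/2; S=-4+-82/279·τ+755/558·τ²+-11/186·τ³=-17035/4464

  seg 0: a=5 b=-2429/558 c=0 d=755/5022
  seg 1: a=-4 b=-82/279 c=755/558 d=-11/186
  seg 2: a=-3 b=1247/558 c=328/279 d=-1913/5022
  seg 3: a=4 b=-278/279 c=-419/186 d=419/1116
S(7/2) = -17035/4464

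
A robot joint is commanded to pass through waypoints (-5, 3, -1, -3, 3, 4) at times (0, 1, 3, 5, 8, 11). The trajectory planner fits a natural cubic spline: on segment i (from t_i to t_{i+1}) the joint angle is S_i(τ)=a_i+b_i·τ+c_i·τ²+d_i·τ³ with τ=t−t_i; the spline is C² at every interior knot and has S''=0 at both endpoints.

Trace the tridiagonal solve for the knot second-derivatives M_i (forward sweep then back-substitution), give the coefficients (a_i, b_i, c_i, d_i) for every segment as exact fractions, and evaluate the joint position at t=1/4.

  seg 0: a=-5 b=22613/2298 c=0 d=-4229/2298
  seg 1: a=3 b=4963/1149 c=-4229/766 d=2713/2298
  seg 2: a=-1 b=-4133/1149 c=1197/766 d=-607/4596
  seg 3: a=-3 b=1228/1149 c=295/383 d=-1585/10341
  seg 4: a=3 b=1783/1149 c=-700/1149 d=700/10341
S(1/4) = -125927/49024

Δ: Δ0=8, Δ1=-2, Δ2=-1, Δ3=2, Δ4=1/3
row 1: diag=6, rhs=-60; c'=1/3, d'=-10
row 2: denom=8−2·1/3=22/3; d'=(6−2·-10)/(22/3)=39/11
row 3: denom=10−2·3/11=104/11; d'=(18−2·39/11)/(104/11)=15/13
row 4: denom=12−3·33/104=1149/104; d'=(-10−3·15/13)/(1149/104)=-1400/1149
back: M4=-1400/1149
back: M3=15/13−33/104·-1400/1149=590/383
back: M2=39/11−3/11·590/383=1197/383
back: M1=-10−1/3·1197/383=-4229/383
M: M0=0, M1=-4229/383, M2=1197/383, M3=590/383, M4=-1400/1149, M5=0
seg 0: a=-5, c=M0/2=0, d=(M1−M0)/(6·1)=-4229/2298, b=Δ0−h0·(2M0+M1)/6=22613/2298
seg 1: a=3, c=M1/2=-4229/766, d=(M2−M1)/(6·2)=2713/2298, b=Δ1−h1·(2M1+M2)/6=4963/1149
seg 2: a=-1, c=M2/2=1197/766, d=(M3−M2)/(6·2)=-607/4596, b=Δ2−h2·(2M2+M3)/6=-4133/1149
seg 3: a=-3, c=M3/2=295/383, d=(M4−M3)/(6·3)=-1585/10341, b=Δ3−h3·(2M3+M4)/6=1228/1149
seg 4: a=3, c=M4/2=-700/1149, d=(M5−M4)/(6·3)=700/10341, b=Δ4−h4·(2M4+M5)/6=1783/1149
t_q=1/4 → seg 0, τ=1/4; S=-5+22613/2298·τ+0·τ²+-4229/2298·τ³=-125927/49024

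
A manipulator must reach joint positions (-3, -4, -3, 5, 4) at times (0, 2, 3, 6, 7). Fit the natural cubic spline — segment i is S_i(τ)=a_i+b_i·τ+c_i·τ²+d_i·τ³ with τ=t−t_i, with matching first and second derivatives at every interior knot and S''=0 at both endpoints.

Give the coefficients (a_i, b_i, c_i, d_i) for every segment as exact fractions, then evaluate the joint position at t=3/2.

  seg 0: a=-3 b=-416/483 c=0 d=349/3864
  seg 1: a=-4 b=215/966 c=349/644 d=65/276
  seg 2: a=-3 b=3889/1932 c=201/161 d=-1991/5796
  seg 3: a=5 b=221/966 c=-1187/644 d=1187/1932
S(3/2) = -5869/1472

Δ: Δ0=-1/2, Δ1=1, Δ2=8/3, Δ3=-1
row 1: diag=6, rhs=9; c'=1/6, d'=3/2
row 2: denom=8−1·1/6=47/6; d'=(10−1·3/2)/(47/6)=51/47
row 3: denom=8−3·18/47=322/47; d'=(-22−3·51/47)/(322/47)=-1187/322
back: M3=-1187/322
back: M2=51/47−18/47·-1187/322=402/161
back: M1=3/2−1/6·402/161=349/322
M: M0=0, M1=349/322, M2=402/161, M3=-1187/322, M4=0
seg 0: a=-3, c=M0/2=0, d=(M1−M0)/(6·2)=349/3864, b=Δ0−h0·(2M0+M1)/6=-416/483
seg 1: a=-4, c=M1/2=349/644, d=(M2−M1)/(6·1)=65/276, b=Δ1−h1·(2M1+M2)/6=215/966
seg 2: a=-3, c=M2/2=201/161, d=(M3−M2)/(6·3)=-1991/5796, b=Δ2−h2·(2M2+M3)/6=3889/1932
seg 3: a=5, c=M3/2=-1187/644, d=(M4−M3)/(6·1)=1187/1932, b=Δ3−h3·(2M3+M4)/6=221/966
t_q=3/2 → seg 0, τ=3/2; S=-3+-416/483·τ+0·τ²+349/3864·τ³=-5869/1472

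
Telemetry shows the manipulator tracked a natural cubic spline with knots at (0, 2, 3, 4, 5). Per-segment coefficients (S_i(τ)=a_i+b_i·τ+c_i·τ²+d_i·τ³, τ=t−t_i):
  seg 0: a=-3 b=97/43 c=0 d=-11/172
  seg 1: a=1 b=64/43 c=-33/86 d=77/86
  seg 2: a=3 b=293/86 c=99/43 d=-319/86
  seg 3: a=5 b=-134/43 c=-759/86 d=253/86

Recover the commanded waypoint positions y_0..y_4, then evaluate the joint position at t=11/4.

y_0 = S_0(0) = a_0 = -3
y_1 = S_1(0) = a_1 = 1
y_2 = S_2(0) = a_2 = 3
y_3 = S_3(0) = a_3 = 5
y_4 = S_3(1) = -4
t_q=11/4 is in segment 1 (τ=3/4); S_1(τ)=12539/5504

y_0=-3 y_1=1 y_2=3 y_3=5 y_4=-4
S(11/4) = 12539/5504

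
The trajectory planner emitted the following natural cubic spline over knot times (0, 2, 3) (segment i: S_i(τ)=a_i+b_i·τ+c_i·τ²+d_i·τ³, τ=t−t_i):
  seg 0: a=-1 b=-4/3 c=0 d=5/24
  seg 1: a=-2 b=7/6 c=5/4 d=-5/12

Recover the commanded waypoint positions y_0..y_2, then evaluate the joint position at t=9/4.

y_0 = S_0(0) = a_0 = -1
y_1 = S_1(0) = a_1 = -2
y_2 = S_1(1) = 0
t_q=9/4 is in segment 1 (τ=1/4); S_1(τ)=-419/256

y_0=-1 y_1=-2 y_2=0
S(9/4) = -419/256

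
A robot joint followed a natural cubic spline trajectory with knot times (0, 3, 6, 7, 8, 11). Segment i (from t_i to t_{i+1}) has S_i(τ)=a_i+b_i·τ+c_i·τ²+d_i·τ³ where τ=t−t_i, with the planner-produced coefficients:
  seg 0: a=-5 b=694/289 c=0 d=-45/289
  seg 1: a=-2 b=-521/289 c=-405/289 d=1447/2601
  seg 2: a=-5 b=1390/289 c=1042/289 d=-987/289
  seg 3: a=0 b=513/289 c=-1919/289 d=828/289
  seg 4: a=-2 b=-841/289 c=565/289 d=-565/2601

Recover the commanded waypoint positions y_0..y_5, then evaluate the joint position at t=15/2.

y_0 = S_0(0) = a_0 = -5
y_1 = S_1(0) = a_1 = -2
y_2 = S_2(0) = a_2 = -5
y_3 = S_3(0) = a_3 = 0
y_4 = S_4(0) = a_4 = -2
y_5 = S_4(3) = 1
t_q=15/2 is in segment 3 (τ=1/2); S_3(τ)=-479/1156

y_0=-5 y_1=-2 y_2=-5 y_3=0 y_4=-2 y_5=1
S(15/2) = -479/1156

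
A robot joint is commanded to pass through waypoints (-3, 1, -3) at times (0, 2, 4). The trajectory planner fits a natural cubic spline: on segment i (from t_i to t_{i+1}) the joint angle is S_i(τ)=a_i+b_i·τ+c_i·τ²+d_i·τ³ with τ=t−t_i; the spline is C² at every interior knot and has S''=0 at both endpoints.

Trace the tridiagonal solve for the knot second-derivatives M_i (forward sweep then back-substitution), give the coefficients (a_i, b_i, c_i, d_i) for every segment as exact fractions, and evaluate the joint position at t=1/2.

  seg 0: a=-3 b=3 c=0 d=-1/4
  seg 1: a=1 b=0 c=-3/2 d=1/4
S(1/2) = -49/32

Δ: Δ0=2, Δ1=-2
row 1: diag=8, rhs=-24; c'=1/4, d'=-3
back: M1=-3
M: M0=0, M1=-3, M2=0
seg 0: a=-3, c=M0/2=0, d=(M1−M0)/(6·2)=-1/4, b=Δ0−h0·(2M0+M1)/6=3
seg 1: a=1, c=M1/2=-3/2, d=(M2−M1)/(6·2)=1/4, b=Δ1−h1·(2M1+M2)/6=0
t_q=1/2 → seg 0, τ=1/2; S=-3+3·τ+0·τ²+-1/4·τ³=-49/32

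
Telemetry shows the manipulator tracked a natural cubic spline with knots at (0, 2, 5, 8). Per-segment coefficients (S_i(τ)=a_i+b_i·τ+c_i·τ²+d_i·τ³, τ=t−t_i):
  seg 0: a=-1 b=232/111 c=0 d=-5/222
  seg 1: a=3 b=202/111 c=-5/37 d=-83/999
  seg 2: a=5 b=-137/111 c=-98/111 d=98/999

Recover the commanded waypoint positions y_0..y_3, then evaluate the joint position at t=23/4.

y_0=-1 y_1=3 y_2=5 y_3=-4
S(23/4) = 4285/1184

y_0 = S_0(0) = a_0 = -1
y_1 = S_1(0) = a_1 = 3
y_2 = S_2(0) = a_2 = 5
y_3 = S_2(3) = -4
t_q=23/4 is in segment 2 (τ=3/4); S_2(τ)=4285/1184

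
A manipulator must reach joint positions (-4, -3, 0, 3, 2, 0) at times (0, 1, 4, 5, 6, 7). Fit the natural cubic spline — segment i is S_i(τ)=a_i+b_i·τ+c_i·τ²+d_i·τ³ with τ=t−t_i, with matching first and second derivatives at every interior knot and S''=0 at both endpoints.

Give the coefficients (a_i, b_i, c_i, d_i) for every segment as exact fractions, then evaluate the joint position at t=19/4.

  seg 0: a=-4 b=928/793 c=0 d=-135/793
  seg 1: a=-3 b=523/793 c=-405/793 d=165/793
  seg 2: a=0 b=196/61 c=1080/793 d=-1249/793
  seg 3: a=3 b=961/793 c=-2667/793 d=913/793
  seg 4: a=2 b=-1634/793 c=72/793 d=-24/793
S(19/4) = 127461/50752

Δ: Δ0=1, Δ1=1, Δ2=3, Δ3=-1, Δ4=-2
row 1: diag=8, rhs=0; c'=3/8, d'=0
row 2: denom=8−3·3/8=55/8; d'=(12−3·0)/(55/8)=96/55
row 3: denom=4−1·8/55=212/55; d'=(-24−1·96/55)/(212/55)=-354/53
row 4: denom=4−1·55/212=793/212; d'=(-6−1·-354/53)/(793/212)=144/793
back: M4=144/793
back: M3=-354/53−55/212·144/793=-5334/793
back: M2=96/55−8/55·-5334/793=2160/793
back: M1=0−3/8·2160/793=-810/793
M: M0=0, M1=-810/793, M2=2160/793, M3=-5334/793, M4=144/793, M5=0
seg 0: a=-4, c=M0/2=0, d=(M1−M0)/(6·1)=-135/793, b=Δ0−h0·(2M0+M1)/6=928/793
seg 1: a=-3, c=M1/2=-405/793, d=(M2−M1)/(6·3)=165/793, b=Δ1−h1·(2M1+M2)/6=523/793
seg 2: a=0, c=M2/2=1080/793, d=(M3−M2)/(6·1)=-1249/793, b=Δ2−h2·(2M2+M3)/6=196/61
seg 3: a=3, c=M3/2=-2667/793, d=(M4−M3)/(6·1)=913/793, b=Δ3−h3·(2M3+M4)/6=961/793
seg 4: a=2, c=M4/2=72/793, d=(M5−M4)/(6·1)=-24/793, b=Δ4−h4·(2M4+M5)/6=-1634/793
t_q=19/4 → seg 2, τ=3/4; S=0+196/61·τ+1080/793·τ²+-1249/793·τ³=127461/50752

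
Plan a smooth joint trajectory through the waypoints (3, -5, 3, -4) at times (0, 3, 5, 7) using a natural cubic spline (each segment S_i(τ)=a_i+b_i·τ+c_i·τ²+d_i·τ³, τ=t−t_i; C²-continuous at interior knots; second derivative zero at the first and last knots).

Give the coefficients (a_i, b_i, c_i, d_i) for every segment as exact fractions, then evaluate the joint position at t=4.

Δ: Δ0=-8/3, Δ1=4, Δ2=-7/2
row 1: diag=10, rhs=40; c'=1/5, d'=4
row 2: denom=8−2·1/5=38/5; d'=(-45−2·4)/(38/5)=-265/38
back: M2=-265/38
back: M1=4−1/5·-265/38=205/38
M: M0=0, M1=205/38, M2=-265/38, M3=0
seg 0: a=3, c=M0/2=0, d=(M1−M0)/(6·3)=205/684, b=Δ0−h0·(2M0+M1)/6=-1223/228
seg 1: a=-5, c=M1/2=205/76, d=(M2−M1)/(6·2)=-235/228, b=Δ1−h1·(2M1+M2)/6=311/114
seg 2: a=3, c=M2/2=-265/76, d=(M3−M2)/(6·2)=265/456, b=Δ2−h2·(2M2+M3)/6=131/114
t_q=4 → seg 1, τ=1; S=-5+311/114·τ+205/76·τ²+-235/228·τ³=-23/38

  seg 0: a=3 b=-1223/228 c=0 d=205/684
  seg 1: a=-5 b=311/114 c=205/76 d=-235/228
  seg 2: a=3 b=131/114 c=-265/76 d=265/456
S(4) = -23/38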